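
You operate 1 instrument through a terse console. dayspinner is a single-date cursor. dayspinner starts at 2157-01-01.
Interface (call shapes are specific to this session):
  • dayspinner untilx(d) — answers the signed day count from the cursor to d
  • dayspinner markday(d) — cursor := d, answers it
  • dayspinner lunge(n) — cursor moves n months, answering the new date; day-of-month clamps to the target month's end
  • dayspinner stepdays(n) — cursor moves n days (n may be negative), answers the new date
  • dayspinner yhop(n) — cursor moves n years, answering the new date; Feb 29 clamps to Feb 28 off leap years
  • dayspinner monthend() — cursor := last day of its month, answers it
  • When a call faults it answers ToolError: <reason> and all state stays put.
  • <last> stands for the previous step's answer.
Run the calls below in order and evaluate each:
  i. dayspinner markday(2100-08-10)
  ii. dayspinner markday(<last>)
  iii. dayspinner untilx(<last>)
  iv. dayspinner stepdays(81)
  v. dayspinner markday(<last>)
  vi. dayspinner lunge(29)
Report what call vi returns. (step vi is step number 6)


Answer: 2103-03-30

Derivation:
~$ dayspinner markday 2100-08-10
  2100-08-10
~$ dayspinner markday <last>
  2100-08-10
~$ dayspinner untilx <last>
  0
~$ dayspinner stepdays 81
  2100-10-30
~$ dayspinner markday <last>
  2100-10-30
~$ dayspinner lunge 29
  2103-03-30


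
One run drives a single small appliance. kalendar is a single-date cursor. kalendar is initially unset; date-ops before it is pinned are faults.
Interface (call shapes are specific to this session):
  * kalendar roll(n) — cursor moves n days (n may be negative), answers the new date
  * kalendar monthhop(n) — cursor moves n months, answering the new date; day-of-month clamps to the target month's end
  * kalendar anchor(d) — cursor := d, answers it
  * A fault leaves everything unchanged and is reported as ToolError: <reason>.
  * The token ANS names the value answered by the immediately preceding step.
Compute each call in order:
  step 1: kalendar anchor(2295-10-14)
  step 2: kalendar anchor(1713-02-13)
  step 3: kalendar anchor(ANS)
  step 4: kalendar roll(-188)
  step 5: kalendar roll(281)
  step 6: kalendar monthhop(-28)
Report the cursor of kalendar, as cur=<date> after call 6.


Answer: cur=1711-01-17

Derivation:
Do: kalendar anchor[d: 2295-10-14]
See: 2295-10-14
Do: kalendar anchor[d: 1713-02-13]
See: 1713-02-13
Do: kalendar anchor[d: ANS]
See: 1713-02-13
Do: kalendar roll[n: -188]
See: 1712-08-09
Do: kalendar roll[n: 281]
See: 1713-05-17
Do: kalendar monthhop[n: -28]
See: 1711-01-17


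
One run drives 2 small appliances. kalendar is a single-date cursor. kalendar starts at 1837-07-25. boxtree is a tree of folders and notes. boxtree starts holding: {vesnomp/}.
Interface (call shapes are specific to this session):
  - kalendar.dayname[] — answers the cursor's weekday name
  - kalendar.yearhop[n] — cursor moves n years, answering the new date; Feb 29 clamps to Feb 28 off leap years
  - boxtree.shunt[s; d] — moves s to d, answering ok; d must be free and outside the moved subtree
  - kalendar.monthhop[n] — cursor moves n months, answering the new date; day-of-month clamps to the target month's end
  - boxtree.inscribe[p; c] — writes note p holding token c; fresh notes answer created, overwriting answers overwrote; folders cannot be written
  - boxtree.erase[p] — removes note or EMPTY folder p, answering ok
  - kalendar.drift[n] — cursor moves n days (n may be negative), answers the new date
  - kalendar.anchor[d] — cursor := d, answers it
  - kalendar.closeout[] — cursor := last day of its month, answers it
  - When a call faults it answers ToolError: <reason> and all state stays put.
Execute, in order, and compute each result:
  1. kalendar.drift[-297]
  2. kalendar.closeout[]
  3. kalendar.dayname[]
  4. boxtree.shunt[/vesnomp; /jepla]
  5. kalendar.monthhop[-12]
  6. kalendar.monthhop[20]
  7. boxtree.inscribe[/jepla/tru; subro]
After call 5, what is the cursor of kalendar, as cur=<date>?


Answer: cur=1835-10-31

Derivation:
$ kalendar.drift n=-297
:: 1836-10-01
$ kalendar.closeout
:: 1836-10-31
$ kalendar.dayname
:: Monday
$ boxtree.shunt s=/vesnomp d=/jepla
:: ok
$ kalendar.monthhop n=-12
:: 1835-10-31
$ kalendar.monthhop n=20
:: 1837-06-30
$ boxtree.inscribe p=/jepla/tru c=subro
:: created


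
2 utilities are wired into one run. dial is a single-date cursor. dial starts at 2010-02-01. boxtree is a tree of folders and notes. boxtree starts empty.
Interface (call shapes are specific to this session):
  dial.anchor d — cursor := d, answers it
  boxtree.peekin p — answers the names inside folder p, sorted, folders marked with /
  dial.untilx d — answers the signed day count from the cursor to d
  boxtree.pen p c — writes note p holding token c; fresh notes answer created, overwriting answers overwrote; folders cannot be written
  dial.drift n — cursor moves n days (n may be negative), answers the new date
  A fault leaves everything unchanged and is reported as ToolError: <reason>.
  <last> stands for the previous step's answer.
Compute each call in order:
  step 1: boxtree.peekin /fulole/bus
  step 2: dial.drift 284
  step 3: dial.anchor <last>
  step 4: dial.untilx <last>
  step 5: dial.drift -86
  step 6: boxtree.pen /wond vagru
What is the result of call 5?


Answer: 2010-08-18

Derivation:
$ boxtree.peekin p→/fulole/bus
  ToolError: not found
$ dial.drift n→284
  2010-11-12
$ dial.anchor d→<last>
  2010-11-12
$ dial.untilx d→<last>
  0
$ dial.drift n→-86
  2010-08-18
$ boxtree.pen p→/wond c→vagru
  created


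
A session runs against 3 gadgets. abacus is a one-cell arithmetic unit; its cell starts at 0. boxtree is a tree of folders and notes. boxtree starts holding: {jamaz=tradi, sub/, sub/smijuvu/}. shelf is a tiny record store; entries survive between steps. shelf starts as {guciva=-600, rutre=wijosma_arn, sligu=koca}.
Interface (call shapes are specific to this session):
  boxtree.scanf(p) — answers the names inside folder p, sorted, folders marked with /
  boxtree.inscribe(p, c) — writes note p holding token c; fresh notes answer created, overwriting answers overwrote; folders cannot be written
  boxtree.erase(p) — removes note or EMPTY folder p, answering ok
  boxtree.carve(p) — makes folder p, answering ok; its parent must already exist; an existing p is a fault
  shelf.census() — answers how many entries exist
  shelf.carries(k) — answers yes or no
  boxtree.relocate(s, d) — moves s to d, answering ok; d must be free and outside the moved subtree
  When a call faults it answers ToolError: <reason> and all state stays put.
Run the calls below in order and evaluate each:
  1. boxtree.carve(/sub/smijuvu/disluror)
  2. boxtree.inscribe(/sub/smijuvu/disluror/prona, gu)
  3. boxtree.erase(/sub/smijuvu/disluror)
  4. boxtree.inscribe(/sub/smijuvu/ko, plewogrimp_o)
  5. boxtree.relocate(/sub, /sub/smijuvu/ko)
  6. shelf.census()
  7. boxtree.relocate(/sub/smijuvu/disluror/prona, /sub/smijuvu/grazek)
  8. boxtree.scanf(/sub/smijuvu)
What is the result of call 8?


Answer: [disluror/, grazek, ko]

Derivation:
-- boxtree.carve(p=/sub/smijuvu/disluror) -> ok
-- boxtree.inscribe(p=/sub/smijuvu/disluror/prona, c=gu) -> created
-- boxtree.erase(p=/sub/smijuvu/disluror) -> ToolError: not empty
-- boxtree.inscribe(p=/sub/smijuvu/ko, c=plewogrimp_o) -> created
-- boxtree.relocate(s=/sub, d=/sub/smijuvu/ko) -> ToolError: exists
-- shelf.census() -> 3
-- boxtree.relocate(s=/sub/smijuvu/disluror/prona, d=/sub/smijuvu/grazek) -> ok
-- boxtree.scanf(p=/sub/smijuvu) -> [disluror/, grazek, ko]


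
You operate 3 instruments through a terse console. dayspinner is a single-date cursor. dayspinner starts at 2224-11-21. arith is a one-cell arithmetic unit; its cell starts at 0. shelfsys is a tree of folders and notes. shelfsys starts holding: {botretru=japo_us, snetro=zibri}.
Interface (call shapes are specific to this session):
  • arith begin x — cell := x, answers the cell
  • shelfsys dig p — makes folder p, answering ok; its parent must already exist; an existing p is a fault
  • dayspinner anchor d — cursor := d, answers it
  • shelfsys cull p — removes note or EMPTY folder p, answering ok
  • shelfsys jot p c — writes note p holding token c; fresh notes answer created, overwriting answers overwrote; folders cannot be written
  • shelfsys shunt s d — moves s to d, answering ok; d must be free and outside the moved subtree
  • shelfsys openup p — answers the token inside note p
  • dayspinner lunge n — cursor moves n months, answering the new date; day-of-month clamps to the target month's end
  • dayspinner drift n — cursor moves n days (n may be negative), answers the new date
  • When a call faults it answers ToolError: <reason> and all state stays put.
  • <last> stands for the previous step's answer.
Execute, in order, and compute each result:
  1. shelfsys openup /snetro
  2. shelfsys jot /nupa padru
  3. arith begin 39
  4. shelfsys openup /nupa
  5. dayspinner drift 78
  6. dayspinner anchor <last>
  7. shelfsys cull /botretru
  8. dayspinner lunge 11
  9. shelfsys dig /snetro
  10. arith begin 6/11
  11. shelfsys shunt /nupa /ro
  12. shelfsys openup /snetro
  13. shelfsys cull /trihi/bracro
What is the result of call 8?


Answer: 2226-01-07

Derivation:
>> shelfsys openup(/snetro)
<< zibri
>> shelfsys jot(/nupa, padru)
<< created
>> arith begin(39)
<< 39
>> shelfsys openup(/nupa)
<< padru
>> dayspinner drift(78)
<< 2225-02-07
>> dayspinner anchor(<last>)
<< 2225-02-07
>> shelfsys cull(/botretru)
<< ok
>> dayspinner lunge(11)
<< 2226-01-07
>> shelfsys dig(/snetro)
<< ToolError: exists
>> arith begin(6/11)
<< 6/11
>> shelfsys shunt(/nupa, /ro)
<< ok
>> shelfsys openup(/snetro)
<< zibri
>> shelfsys cull(/trihi/bracro)
<< ToolError: not found


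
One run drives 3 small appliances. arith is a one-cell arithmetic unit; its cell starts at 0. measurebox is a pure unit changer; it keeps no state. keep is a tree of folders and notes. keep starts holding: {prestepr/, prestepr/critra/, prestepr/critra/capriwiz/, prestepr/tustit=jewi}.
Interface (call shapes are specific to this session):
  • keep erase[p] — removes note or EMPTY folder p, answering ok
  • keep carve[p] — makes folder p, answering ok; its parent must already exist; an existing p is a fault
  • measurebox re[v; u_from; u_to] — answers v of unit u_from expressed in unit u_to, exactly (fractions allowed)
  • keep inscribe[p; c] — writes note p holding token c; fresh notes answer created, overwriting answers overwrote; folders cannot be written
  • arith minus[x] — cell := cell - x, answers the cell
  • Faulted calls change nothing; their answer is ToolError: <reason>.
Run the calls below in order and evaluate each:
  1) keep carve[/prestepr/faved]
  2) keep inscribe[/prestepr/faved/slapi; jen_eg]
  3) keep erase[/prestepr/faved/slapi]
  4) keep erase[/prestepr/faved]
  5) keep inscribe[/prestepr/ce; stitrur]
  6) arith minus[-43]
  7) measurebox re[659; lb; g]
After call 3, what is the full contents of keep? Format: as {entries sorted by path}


% 1. keep carve(p='/prestepr/faved') ~> ok
% 2. keep inscribe(p='/prestepr/faved/slapi', c='jen_eg') ~> created
% 3. keep erase(p='/prestepr/faved/slapi') ~> ok
% 4. keep erase(p='/prestepr/faved') ~> ok
% 5. keep inscribe(p='/prestepr/ce', c='stitrur') ~> created
% 6. arith minus(x='-43') ~> 43
% 7. measurebox re(v='659', u_from='lb', u_to='g') ~> 29891737183/100000

Answer: {prestepr/, prestepr/critra/, prestepr/critra/capriwiz/, prestepr/faved/, prestepr/tustit=jewi}


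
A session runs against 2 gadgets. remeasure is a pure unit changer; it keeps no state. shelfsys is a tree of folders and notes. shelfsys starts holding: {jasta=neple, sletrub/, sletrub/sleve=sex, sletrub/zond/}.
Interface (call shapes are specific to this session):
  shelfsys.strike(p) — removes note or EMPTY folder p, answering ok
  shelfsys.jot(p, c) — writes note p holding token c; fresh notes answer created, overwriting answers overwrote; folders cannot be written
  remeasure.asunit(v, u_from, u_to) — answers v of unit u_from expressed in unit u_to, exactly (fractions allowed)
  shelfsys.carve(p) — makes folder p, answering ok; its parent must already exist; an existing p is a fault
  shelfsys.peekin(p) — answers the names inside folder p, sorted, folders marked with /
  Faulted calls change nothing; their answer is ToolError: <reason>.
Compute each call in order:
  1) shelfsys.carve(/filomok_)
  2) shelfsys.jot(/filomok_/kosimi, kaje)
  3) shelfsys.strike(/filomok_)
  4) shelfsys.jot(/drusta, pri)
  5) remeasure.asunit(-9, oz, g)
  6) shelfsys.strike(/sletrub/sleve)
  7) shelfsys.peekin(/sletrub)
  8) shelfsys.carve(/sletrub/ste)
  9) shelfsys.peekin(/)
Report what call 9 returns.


Answer: [drusta, filomok_/, jasta, sletrub/]

Derivation:
;; shelfsys.carve(p→/filomok_) -> ok
;; shelfsys.jot(p→/filomok_/kosimi, c→kaje) -> created
;; shelfsys.strike(p→/filomok_) -> ToolError: not empty
;; shelfsys.jot(p→/drusta, c→pri) -> created
;; remeasure.asunit(v→-9, u_from→oz, u_to→g) -> -408233133/1600000
;; shelfsys.strike(p→/sletrub/sleve) -> ok
;; shelfsys.peekin(p→/sletrub) -> [zond/]
;; shelfsys.carve(p→/sletrub/ste) -> ok
;; shelfsys.peekin(p→/) -> [drusta, filomok_/, jasta, sletrub/]


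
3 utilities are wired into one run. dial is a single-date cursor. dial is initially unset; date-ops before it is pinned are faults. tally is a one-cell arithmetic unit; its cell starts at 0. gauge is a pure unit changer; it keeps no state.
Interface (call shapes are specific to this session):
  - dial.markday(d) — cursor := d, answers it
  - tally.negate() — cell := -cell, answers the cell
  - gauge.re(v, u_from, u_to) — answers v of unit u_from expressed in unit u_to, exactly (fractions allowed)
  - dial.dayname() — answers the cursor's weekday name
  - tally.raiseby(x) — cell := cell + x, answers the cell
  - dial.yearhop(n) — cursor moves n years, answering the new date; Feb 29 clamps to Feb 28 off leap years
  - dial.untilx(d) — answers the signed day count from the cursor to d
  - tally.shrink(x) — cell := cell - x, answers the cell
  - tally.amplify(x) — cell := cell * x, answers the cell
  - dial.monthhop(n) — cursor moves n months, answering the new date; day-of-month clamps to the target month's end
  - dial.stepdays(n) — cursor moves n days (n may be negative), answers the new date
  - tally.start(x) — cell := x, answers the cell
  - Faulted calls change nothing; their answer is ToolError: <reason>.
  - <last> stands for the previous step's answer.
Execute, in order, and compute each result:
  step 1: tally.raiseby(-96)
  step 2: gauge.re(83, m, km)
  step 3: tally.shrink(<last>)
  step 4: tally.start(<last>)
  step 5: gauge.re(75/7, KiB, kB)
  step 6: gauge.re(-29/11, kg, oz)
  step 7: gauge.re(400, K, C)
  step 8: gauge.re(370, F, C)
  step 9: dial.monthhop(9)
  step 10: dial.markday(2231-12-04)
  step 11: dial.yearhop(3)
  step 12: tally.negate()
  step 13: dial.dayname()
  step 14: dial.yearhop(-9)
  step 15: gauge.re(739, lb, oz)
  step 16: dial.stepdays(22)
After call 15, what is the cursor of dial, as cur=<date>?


CALL raiseby[x='-96']
RET  -96
CALL re[v='83'; u_from='m'; u_to='km']
RET  83/1000
CALL shrink[x='<last>']
RET  -96083/1000
CALL start[x='<last>']
RET  -96083/1000
CALL re[v='75/7'; u_from='KiB'; u_to='kB']
RET  384/35
CALL re[v='-29/11'; u_from='kg'; u_to='oz']
RET  -46400000000/498951607
CALL re[v='400'; u_from='K'; u_to='C']
RET  2537/20
CALL re[v='370'; u_from='F'; u_to='C']
RET  1690/9
CALL monthhop[n='9']
RET  ToolError: no date set
CALL markday[d='2231-12-04']
RET  2231-12-04
CALL yearhop[n='3']
RET  2234-12-04
CALL negate[]
RET  96083/1000
CALL dayname[]
RET  Thursday
CALL yearhop[n='-9']
RET  2225-12-04
CALL re[v='739'; u_from='lb'; u_to='oz']
RET  11824
CALL stepdays[n='22']
RET  2225-12-26

Answer: cur=2225-12-04


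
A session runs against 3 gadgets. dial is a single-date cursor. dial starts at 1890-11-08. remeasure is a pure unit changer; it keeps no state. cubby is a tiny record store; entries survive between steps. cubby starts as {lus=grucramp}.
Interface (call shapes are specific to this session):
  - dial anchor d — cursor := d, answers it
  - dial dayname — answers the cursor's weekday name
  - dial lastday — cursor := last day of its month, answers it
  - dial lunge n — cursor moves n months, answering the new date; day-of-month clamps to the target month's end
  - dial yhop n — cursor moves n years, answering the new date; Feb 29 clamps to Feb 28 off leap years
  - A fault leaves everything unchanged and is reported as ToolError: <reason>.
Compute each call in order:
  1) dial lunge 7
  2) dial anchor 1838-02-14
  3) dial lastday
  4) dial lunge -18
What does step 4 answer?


;; dial lunge(n='7') ~> 1891-06-08
;; dial anchor(d='1838-02-14') ~> 1838-02-14
;; dial lastday() ~> 1838-02-28
;; dial lunge(n='-18') ~> 1836-08-28

Answer: 1836-08-28


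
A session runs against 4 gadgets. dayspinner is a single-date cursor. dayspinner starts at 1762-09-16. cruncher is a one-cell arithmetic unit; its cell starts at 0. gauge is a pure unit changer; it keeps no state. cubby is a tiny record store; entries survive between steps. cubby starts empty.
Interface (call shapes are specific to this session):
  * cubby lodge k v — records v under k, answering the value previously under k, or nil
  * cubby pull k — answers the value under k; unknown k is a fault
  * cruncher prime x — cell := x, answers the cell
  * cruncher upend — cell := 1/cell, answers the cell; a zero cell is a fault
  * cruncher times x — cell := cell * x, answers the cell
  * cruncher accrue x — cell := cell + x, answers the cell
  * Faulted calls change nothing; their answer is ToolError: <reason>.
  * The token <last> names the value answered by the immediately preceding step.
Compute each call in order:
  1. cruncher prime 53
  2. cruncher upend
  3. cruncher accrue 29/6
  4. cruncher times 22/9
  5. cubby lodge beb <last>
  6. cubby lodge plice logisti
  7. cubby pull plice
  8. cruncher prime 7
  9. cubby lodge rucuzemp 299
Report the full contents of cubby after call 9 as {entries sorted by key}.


Answer: {beb=16973/1431, plice=logisti, rucuzemp=299}

Derivation:
$ cruncher prime x=53
:: 53
$ cruncher upend
:: 1/53
$ cruncher accrue x=29/6
:: 1543/318
$ cruncher times x=22/9
:: 16973/1431
$ cubby lodge k=beb v=<last>
:: nil
$ cubby lodge k=plice v=logisti
:: nil
$ cubby pull k=plice
:: logisti
$ cruncher prime x=7
:: 7
$ cubby lodge k=rucuzemp v=299
:: nil


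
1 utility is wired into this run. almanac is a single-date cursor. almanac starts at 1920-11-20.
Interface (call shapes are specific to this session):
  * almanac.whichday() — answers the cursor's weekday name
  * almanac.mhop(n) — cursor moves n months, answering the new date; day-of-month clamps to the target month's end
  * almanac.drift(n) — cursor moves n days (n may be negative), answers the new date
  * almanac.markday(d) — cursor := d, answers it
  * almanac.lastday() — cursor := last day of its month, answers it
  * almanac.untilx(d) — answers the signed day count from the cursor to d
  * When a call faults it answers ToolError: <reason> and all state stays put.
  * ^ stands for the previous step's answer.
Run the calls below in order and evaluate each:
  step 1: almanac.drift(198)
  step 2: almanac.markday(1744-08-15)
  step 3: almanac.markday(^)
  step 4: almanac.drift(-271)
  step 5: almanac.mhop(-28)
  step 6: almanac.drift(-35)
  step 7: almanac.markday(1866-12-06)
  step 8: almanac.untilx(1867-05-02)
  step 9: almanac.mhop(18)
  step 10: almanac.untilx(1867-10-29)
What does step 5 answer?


Answer: 1741-07-18

Derivation:
-> almanac.drift(n=198)
<- 1921-06-06
-> almanac.markday(d=1744-08-15)
<- 1744-08-15
-> almanac.markday(d=^)
<- 1744-08-15
-> almanac.drift(n=-271)
<- 1743-11-18
-> almanac.mhop(n=-28)
<- 1741-07-18
-> almanac.drift(n=-35)
<- 1741-06-13
-> almanac.markday(d=1866-12-06)
<- 1866-12-06
-> almanac.untilx(d=1867-05-02)
<- 147
-> almanac.mhop(n=18)
<- 1868-06-06
-> almanac.untilx(d=1867-10-29)
<- -221


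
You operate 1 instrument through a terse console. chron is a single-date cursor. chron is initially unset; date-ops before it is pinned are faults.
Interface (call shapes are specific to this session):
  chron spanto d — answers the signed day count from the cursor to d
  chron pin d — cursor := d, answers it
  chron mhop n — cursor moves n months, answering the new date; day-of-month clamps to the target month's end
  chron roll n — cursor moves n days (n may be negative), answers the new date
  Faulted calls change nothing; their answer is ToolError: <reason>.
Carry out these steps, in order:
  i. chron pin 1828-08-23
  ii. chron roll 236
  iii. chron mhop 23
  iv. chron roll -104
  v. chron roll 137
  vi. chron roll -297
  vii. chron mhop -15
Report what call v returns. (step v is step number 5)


% chron pin d→1828-08-23
[out] 1828-08-23
% chron roll n→236
[out] 1829-04-16
% chron mhop n→23
[out] 1831-03-16
% chron roll n→-104
[out] 1830-12-02
% chron roll n→137
[out] 1831-04-18
% chron roll n→-297
[out] 1830-06-25
% chron mhop n→-15
[out] 1829-03-25

Answer: 1831-04-18


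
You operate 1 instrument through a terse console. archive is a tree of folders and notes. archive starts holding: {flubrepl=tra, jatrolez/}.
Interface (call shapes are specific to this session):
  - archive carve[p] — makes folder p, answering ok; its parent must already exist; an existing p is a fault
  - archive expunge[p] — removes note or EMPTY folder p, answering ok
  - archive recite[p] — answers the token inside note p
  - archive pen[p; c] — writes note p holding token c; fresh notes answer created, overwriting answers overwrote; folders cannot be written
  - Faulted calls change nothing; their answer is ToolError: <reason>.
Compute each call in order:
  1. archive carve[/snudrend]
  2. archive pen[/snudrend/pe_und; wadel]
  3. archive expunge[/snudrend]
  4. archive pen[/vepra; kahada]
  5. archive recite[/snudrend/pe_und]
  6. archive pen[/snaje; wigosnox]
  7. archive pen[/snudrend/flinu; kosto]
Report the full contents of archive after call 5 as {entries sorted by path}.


Answer: {flubrepl=tra, jatrolez/, snudrend/, snudrend/pe_und=wadel, vepra=kahada}

Derivation:
% 1. archive carve(p→/snudrend) ~> ok
% 2. archive pen(p→/snudrend/pe_und, c→wadel) ~> created
% 3. archive expunge(p→/snudrend) ~> ToolError: not empty
% 4. archive pen(p→/vepra, c→kahada) ~> created
% 5. archive recite(p→/snudrend/pe_und) ~> wadel
% 6. archive pen(p→/snaje, c→wigosnox) ~> created
% 7. archive pen(p→/snudrend/flinu, c→kosto) ~> created


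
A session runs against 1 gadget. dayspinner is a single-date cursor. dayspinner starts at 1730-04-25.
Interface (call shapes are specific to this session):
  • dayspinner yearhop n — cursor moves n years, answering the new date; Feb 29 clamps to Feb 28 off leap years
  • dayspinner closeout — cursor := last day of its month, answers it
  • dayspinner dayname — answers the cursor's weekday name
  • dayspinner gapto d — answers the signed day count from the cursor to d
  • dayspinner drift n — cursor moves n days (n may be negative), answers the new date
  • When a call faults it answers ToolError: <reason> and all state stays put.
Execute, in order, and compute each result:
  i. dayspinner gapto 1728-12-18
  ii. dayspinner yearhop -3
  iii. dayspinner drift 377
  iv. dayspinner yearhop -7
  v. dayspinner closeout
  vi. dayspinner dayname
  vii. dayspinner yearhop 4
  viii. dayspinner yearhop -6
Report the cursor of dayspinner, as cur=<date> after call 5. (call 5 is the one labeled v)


Answer: cur=1721-05-31

Derivation:
[in] dayspinner gapto d→1728-12-18
[out] -493
[in] dayspinner yearhop n→-3
[out] 1727-04-25
[in] dayspinner drift n→377
[out] 1728-05-06
[in] dayspinner yearhop n→-7
[out] 1721-05-06
[in] dayspinner closeout
[out] 1721-05-31
[in] dayspinner dayname
[out] Saturday
[in] dayspinner yearhop n→4
[out] 1725-05-31
[in] dayspinner yearhop n→-6
[out] 1719-05-31


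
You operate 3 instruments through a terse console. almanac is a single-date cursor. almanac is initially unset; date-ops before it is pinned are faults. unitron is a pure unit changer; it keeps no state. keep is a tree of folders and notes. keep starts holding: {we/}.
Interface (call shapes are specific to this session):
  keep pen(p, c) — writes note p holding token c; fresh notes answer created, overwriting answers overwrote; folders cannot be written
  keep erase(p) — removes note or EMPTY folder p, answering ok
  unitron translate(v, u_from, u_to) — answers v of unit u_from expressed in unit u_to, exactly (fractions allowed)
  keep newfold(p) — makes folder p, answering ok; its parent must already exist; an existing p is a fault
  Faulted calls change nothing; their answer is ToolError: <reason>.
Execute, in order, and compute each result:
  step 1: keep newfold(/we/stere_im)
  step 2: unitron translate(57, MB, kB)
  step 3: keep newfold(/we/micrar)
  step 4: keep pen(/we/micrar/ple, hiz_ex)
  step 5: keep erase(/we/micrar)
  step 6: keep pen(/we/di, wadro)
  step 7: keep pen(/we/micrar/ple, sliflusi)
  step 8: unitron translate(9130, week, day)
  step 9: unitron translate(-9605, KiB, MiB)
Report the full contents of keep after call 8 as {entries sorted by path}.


Answer: {we/, we/di=wadro, we/micrar/, we/micrar/ple=sliflusi, we/stere_im/}

Derivation:
-- keep newfold(p: /we/stere_im) => ok
-- unitron translate(v: 57, u_from: MB, u_to: kB) => 57000
-- keep newfold(p: /we/micrar) => ok
-- keep pen(p: /we/micrar/ple, c: hiz_ex) => created
-- keep erase(p: /we/micrar) => ToolError: not empty
-- keep pen(p: /we/di, c: wadro) => created
-- keep pen(p: /we/micrar/ple, c: sliflusi) => overwrote
-- unitron translate(v: 9130, u_from: week, u_to: day) => 63910
-- unitron translate(v: -9605, u_from: KiB, u_to: MiB) => -9605/1024


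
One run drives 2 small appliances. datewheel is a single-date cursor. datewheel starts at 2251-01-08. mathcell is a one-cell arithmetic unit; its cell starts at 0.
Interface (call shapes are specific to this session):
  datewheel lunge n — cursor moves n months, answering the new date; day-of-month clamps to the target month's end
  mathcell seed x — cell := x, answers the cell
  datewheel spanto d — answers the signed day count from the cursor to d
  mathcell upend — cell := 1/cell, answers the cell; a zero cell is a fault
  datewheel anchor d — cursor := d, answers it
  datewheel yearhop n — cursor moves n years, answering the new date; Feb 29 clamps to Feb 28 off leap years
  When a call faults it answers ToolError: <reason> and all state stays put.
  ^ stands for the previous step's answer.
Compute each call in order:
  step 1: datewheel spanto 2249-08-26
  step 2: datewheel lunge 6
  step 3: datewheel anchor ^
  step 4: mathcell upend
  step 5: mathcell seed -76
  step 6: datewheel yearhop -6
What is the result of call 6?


==> datewheel spanto(d: 2249-08-26)
<== -500
==> datewheel lunge(n: 6)
<== 2251-07-08
==> datewheel anchor(d: ^)
<== 2251-07-08
==> mathcell upend()
<== ToolError: reciprocal of zero
==> mathcell seed(x: -76)
<== -76
==> datewheel yearhop(n: -6)
<== 2245-07-08

Answer: 2245-07-08


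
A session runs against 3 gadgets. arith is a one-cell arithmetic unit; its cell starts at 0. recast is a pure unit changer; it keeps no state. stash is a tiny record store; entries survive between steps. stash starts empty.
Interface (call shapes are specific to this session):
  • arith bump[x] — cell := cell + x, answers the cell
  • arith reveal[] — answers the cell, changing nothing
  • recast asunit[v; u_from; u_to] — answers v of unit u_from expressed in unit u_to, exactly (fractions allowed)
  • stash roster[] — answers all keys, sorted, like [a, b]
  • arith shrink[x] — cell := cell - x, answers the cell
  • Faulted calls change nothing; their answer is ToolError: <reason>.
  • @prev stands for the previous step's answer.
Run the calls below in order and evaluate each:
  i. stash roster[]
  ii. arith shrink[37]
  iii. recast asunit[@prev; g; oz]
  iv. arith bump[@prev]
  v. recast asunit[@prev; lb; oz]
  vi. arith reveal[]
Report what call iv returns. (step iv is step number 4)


Answer: -1737491769/45359237

Derivation:
I call stash roster(), and get [].
I use arith shrink on x→37, → -37.
Next I call recast asunit on v→@prev, u_from→g, u_to→oz, — result: -59200000/45359237.
Calling arith bump on x→@prev, giving -1737491769/45359237.
I run recast asunit on v→@prev, u_from→lb, u_to→oz: -27799868304/45359237.
I use arith reveal(), → -1737491769/45359237.


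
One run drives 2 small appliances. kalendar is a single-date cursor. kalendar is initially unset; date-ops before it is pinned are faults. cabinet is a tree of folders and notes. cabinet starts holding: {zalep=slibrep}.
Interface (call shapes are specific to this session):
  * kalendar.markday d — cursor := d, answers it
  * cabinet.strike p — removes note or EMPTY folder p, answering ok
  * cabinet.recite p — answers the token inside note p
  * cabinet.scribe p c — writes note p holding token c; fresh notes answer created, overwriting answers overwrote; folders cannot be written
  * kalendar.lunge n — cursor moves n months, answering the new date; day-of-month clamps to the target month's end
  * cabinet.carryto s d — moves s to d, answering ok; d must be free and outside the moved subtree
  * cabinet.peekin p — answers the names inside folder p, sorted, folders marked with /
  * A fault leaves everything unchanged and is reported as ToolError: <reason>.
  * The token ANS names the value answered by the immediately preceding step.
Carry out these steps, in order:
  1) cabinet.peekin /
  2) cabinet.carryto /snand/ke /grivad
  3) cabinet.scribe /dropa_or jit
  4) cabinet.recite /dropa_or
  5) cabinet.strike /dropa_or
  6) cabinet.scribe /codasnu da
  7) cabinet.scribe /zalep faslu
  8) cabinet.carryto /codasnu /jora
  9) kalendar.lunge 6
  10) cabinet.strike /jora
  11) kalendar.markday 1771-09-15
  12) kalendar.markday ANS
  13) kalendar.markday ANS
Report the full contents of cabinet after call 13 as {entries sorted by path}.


Now I run cabinet.peekin with p: /, → [zalep].
Calling cabinet.carryto with s: /snand/ke, d: /grivad, and get ToolError: not found.
Then cabinet.scribe with p: /dropa_or, c: jit: created.
Calling cabinet.recite with p: /dropa_or: jit.
I call cabinet.strike with p: /dropa_or, and observe ok.
I run cabinet.scribe with p: /codasnu, c: da: created.
Then cabinet.scribe with p: /zalep, c: faslu, giving overwrote.
I use cabinet.carryto with s: /codasnu, d: /jora: ok.
I try kalendar.lunge with n: 6, and see ToolError: no date set.
I run cabinet.strike with p: /jora, — result: ok.
Now I run kalendar.markday with d: 1771-09-15, → 1771-09-15.
I try kalendar.markday with d: ANS, and observe 1771-09-15.
I try kalendar.markday with d: ANS, which returns 1771-09-15.

Answer: {zalep=faslu}


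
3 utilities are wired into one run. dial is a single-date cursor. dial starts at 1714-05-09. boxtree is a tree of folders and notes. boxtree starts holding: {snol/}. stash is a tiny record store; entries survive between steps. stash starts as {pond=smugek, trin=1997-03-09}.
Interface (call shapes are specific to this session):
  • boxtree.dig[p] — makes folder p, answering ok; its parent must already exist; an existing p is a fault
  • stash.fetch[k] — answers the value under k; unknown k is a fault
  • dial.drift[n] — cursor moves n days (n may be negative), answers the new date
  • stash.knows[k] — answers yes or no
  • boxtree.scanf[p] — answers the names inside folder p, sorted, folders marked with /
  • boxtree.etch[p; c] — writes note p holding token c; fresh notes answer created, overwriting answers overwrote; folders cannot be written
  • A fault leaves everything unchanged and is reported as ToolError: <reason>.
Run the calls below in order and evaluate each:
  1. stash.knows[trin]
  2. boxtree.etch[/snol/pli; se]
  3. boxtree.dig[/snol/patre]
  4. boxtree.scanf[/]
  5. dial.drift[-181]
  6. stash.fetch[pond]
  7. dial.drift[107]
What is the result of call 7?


Answer: 1714-02-24

Derivation:
CALL knows[k=trin]
RET  yes
CALL etch[p=/snol/pli; c=se]
RET  created
CALL dig[p=/snol/patre]
RET  ok
CALL scanf[p=/]
RET  [snol/]
CALL drift[n=-181]
RET  1713-11-09
CALL fetch[k=pond]
RET  smugek
CALL drift[n=107]
RET  1714-02-24


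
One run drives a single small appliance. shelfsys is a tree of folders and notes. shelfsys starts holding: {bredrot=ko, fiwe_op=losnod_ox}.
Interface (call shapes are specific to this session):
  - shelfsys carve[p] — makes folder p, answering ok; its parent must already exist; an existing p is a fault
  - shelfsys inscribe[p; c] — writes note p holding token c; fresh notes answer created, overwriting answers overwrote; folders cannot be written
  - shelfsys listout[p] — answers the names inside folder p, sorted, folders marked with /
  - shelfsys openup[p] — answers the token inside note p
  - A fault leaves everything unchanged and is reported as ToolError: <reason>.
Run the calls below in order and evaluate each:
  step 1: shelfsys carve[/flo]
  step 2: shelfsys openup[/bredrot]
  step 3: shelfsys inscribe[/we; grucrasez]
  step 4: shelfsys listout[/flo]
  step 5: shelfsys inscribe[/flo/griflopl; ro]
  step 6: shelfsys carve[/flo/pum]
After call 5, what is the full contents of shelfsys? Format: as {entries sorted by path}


Answer: {bredrot=ko, fiwe_op=losnod_ox, flo/, flo/griflopl=ro, we=grucrasez}

Derivation:
→ shelfsys carve(p→/flo)
← ok
→ shelfsys openup(p→/bredrot)
← ko
→ shelfsys inscribe(p→/we, c→grucrasez)
← created
→ shelfsys listout(p→/flo)
← []
→ shelfsys inscribe(p→/flo/griflopl, c→ro)
← created
→ shelfsys carve(p→/flo/pum)
← ok


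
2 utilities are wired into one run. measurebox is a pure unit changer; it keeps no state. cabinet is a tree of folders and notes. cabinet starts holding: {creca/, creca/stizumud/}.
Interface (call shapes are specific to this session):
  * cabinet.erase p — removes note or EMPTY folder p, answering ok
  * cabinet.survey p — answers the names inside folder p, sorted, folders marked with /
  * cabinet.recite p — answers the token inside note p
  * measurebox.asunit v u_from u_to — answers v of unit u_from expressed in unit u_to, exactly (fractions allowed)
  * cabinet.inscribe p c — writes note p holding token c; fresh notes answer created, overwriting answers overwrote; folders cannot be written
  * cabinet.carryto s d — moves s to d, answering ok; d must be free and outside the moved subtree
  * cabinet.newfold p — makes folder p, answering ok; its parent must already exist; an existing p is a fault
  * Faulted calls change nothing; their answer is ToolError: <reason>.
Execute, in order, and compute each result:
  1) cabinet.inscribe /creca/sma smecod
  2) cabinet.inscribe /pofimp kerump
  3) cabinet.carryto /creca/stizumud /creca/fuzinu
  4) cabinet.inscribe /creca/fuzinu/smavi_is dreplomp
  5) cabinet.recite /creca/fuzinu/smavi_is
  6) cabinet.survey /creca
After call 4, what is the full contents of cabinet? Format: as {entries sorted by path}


Answer: {creca/, creca/fuzinu/, creca/fuzinu/smavi_is=dreplomp, creca/sma=smecod, pofimp=kerump}

Derivation:
-- cabinet.inscribe(p: /creca/sma, c: smecod) == created
-- cabinet.inscribe(p: /pofimp, c: kerump) == created
-- cabinet.carryto(s: /creca/stizumud, d: /creca/fuzinu) == ok
-- cabinet.inscribe(p: /creca/fuzinu/smavi_is, c: dreplomp) == created
-- cabinet.recite(p: /creca/fuzinu/smavi_is) == dreplomp
-- cabinet.survey(p: /creca) == [fuzinu/, sma]


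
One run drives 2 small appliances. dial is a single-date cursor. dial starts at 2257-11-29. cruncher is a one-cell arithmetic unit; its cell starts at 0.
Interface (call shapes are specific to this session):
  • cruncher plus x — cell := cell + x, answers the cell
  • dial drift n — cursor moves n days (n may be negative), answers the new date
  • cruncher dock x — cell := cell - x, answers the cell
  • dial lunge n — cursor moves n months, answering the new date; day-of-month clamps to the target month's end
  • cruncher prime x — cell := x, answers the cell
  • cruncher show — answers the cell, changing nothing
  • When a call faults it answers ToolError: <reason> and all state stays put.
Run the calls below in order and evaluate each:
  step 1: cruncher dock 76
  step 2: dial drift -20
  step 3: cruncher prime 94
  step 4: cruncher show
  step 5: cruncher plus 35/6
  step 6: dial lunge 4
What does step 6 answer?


# 1. cruncher dock(x='76') => -76
# 2. dial drift(n='-20') => 2257-11-09
# 3. cruncher prime(x='94') => 94
# 4. cruncher show() => 94
# 5. cruncher plus(x='35/6') => 599/6
# 6. dial lunge(n='4') => 2258-03-09

Answer: 2258-03-09


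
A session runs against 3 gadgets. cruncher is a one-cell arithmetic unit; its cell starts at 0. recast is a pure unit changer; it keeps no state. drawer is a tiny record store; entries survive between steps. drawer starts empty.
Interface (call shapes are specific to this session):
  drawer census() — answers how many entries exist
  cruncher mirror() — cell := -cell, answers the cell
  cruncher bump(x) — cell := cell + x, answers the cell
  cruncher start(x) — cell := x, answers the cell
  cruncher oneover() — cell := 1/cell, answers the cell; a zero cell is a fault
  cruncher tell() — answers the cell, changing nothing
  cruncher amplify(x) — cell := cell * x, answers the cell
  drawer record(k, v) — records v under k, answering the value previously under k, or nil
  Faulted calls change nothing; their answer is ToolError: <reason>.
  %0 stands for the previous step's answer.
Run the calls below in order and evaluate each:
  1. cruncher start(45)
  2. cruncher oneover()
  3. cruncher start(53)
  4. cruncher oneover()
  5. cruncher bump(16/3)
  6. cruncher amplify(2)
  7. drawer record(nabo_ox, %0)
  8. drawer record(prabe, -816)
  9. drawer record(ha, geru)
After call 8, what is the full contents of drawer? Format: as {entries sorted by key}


Calling cruncher start on x=45, and get 45.
Then cruncher oneover, and get 1/45.
I try cruncher start on x=53, and get 53.
I use cruncher oneover(), and see 1/53.
Next I call cruncher bump on x=16/3, and see 851/159.
Next I call cruncher amplify on x=2, and get 1702/159.
I invoke drawer record on k=nabo_ox, v=%0, giving nil.
I try drawer record on k=prabe, v=-816, — result: nil.
Calling drawer record on k=ha, v=geru, — result: nil.

Answer: {nabo_ox=1702/159, prabe=-816}


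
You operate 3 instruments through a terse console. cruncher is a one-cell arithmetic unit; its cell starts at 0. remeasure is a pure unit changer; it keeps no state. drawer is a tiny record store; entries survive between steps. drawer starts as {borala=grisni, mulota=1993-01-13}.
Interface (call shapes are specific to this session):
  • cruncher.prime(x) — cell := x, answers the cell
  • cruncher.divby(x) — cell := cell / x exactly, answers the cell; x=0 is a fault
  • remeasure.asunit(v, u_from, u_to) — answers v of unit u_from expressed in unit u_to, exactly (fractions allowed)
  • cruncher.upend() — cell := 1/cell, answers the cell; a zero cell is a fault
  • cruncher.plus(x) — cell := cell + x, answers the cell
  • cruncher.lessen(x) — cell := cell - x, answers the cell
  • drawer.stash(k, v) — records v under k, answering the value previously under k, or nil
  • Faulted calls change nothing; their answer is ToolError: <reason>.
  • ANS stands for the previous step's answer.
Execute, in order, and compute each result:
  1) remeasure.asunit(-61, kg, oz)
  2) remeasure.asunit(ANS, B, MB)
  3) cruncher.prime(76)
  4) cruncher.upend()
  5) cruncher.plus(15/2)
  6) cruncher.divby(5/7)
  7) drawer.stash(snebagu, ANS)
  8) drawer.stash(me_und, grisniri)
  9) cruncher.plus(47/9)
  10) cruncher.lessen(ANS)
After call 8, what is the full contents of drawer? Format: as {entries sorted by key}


Answer: {borala=grisni, me_und=grisniri, mulota=1993-01-13, snebagu=3997/380}

Derivation:
Using remeasure.asunit passing v→-61, u_from→kg, u_to→oz, and get -97600000000/45359237.
Then remeasure.asunit passing v→ANS, u_from→B, u_to→MB: -97600/45359237.
Then cruncher.prime passing x→76, and get 76.
Calling cruncher.upend, → 1/76.
Next I call cruncher.plus passing x→15/2, giving 571/76.
Now I run cruncher.divby passing x→5/7: 3997/380.
Now I run drawer.stash passing k→snebagu, v→ANS, giving nil.
I use drawer.stash passing k→me_und, v→grisniri, — result: nil.
I call cruncher.plus passing x→47/9, yielding 53833/3420.
Now I run cruncher.lessen passing x→ANS, → 0.
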